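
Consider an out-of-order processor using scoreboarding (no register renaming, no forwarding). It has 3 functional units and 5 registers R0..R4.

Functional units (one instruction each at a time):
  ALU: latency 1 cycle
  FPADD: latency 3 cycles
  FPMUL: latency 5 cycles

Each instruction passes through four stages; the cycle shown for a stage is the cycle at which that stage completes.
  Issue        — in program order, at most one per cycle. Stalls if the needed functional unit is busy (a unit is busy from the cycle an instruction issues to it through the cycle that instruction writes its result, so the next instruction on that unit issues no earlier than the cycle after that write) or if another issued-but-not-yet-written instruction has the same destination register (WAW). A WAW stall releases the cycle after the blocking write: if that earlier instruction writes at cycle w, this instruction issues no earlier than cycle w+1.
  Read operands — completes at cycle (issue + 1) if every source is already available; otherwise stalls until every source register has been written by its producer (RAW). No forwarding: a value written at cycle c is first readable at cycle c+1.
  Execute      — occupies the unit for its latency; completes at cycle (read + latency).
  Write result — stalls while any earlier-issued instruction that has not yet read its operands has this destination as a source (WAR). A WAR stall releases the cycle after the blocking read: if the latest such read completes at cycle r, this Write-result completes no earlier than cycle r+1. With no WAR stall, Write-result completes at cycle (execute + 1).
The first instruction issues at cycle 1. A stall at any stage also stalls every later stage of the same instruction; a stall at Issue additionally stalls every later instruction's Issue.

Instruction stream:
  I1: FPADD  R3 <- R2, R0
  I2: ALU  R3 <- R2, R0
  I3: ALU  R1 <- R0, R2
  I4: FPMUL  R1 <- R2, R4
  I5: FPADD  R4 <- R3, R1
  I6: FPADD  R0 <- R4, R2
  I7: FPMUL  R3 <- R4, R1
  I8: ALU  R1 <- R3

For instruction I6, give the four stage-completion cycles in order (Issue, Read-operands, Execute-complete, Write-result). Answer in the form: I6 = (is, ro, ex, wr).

I1: IS=1 RO=2 EX=5 WR=6
I2: IS=7 RO=8 EX=9 WR=10  [WAW R3: wait I1 write@6]
I3: IS=11 RO=12 EX=13 WR=14  [struct: ALU busy until I2 writes@10]
I4: IS=15 RO=16 EX=21 WR=22  [WAW R1: wait I3 write@14]
I5: IS=16 RO=23 EX=26 WR=27  [RAW R1: wait I4 write@22]
I6: IS=28 RO=29 EX=32 WR=33  [struct: FPADD busy until I5 writes@27]
I7: IS=29 RO=30 EX=35 WR=36
I8: IS=30 RO=37 EX=38 WR=39  [RAW R3: wait I7 write@36]

I6 = (28, 29, 32, 33)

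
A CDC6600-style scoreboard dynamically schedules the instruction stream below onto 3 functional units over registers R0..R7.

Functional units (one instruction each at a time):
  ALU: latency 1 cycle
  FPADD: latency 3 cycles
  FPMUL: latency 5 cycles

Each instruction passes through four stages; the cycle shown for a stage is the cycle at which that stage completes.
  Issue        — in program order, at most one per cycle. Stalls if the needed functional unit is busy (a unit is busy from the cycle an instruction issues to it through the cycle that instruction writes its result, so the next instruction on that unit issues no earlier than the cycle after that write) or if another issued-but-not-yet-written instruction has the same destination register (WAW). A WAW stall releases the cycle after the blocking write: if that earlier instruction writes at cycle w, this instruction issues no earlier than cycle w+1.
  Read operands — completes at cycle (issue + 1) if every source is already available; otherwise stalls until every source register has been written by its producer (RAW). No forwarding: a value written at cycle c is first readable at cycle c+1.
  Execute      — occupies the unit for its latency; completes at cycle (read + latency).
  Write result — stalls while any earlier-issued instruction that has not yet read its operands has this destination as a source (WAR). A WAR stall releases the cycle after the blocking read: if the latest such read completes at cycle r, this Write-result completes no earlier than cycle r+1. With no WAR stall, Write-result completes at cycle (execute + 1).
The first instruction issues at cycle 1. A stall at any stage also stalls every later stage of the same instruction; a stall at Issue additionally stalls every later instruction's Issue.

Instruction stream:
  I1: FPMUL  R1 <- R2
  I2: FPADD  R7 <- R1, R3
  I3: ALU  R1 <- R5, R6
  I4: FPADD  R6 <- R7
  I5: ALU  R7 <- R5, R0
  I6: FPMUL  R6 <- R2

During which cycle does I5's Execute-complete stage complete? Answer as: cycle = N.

c1: I1→FPMUL
c2: I1 RO | I2→FPADD
c7: I1 EX
c8: I1 WR R1
c9: I2 RO | I3→ALU
c10: I3 RO
c11: I3 EX
c12: I2 EX | I3 WR R1
c13: I2 WR R7
c14: I4→FPADD
c15: I4 RO | I5→ALU
c16: I5 RO
c17: I5 EX
c18: I4 EX | I5 WR R7
c19: I4 WR R6
c20: I6→FPMUL
c21: I6 RO
c26: I6 EX
c27: I6 WR R6

cycle = 17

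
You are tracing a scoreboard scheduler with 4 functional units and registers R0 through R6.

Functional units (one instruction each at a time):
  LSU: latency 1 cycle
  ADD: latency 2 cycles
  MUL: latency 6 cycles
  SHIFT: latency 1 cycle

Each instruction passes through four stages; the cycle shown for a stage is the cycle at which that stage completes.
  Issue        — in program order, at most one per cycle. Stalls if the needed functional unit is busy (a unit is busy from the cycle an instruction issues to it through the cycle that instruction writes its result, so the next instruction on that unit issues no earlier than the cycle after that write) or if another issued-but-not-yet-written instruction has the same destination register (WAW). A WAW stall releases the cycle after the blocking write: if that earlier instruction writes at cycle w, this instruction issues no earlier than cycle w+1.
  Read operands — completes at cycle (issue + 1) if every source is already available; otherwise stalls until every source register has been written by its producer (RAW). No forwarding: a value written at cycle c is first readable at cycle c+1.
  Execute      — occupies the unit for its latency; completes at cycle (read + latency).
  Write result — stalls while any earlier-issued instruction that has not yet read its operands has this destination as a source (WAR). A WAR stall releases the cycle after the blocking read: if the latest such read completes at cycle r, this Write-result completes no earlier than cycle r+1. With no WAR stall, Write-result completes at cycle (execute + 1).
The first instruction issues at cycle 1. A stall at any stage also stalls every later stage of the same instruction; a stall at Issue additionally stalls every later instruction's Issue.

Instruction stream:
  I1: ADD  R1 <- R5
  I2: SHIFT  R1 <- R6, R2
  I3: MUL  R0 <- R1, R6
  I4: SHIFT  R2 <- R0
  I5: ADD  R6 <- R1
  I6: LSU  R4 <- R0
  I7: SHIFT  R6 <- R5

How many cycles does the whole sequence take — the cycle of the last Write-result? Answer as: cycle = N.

cycle = 24

[1] I1→ADD
[2] I1 RO
[4] I1 EX
[5] I1 WR R1
[6] I2→SHIFT
[7] I2 RO | I3→MUL
[8] I2 EX
[9] I2 WR R1
[10] I3 RO | I4→SHIFT
[11] I5→ADD
[12] I5 RO | I6→LSU
[14] I5 EX
[15] I5 WR R6
[16] I3 EX
[17] I3 WR R0
[18] I4 RO | I6 RO
[19] I4 EX | I6 EX
[20] I4 WR R2 | I6 WR R4
[21] I7→SHIFT
[22] I7 RO
[23] I7 EX
[24] I7 WR R6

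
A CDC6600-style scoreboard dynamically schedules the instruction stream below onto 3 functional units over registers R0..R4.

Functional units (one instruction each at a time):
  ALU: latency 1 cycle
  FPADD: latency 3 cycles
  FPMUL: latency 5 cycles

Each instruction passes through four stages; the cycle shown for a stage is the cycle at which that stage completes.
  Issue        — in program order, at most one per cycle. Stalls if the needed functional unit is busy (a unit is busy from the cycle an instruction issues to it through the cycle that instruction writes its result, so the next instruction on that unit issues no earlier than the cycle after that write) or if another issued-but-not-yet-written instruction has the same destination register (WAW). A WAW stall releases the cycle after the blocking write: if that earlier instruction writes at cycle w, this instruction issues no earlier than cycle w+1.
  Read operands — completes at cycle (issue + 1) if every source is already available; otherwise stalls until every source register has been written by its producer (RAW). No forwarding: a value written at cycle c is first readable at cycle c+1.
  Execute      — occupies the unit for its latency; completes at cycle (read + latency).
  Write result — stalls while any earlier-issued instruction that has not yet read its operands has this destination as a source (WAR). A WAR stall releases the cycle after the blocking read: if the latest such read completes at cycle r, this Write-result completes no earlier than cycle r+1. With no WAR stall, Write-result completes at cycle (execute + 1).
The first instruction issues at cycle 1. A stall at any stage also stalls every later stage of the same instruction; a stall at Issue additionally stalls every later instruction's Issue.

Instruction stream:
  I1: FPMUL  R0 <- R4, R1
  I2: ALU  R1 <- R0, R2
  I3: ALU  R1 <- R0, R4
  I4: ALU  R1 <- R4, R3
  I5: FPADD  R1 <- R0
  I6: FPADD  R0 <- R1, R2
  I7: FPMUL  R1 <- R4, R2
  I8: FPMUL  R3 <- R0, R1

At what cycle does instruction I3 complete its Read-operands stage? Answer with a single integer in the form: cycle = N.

t=1  I1 dispatched to FPMUL
t=2  I1 operands ready · I2 dispatched to ALU
t=7  I1 complete
t=8  R0←I1
t=9  I2 operands ready
t=10  I2 complete
t=11  R1←I2
t=12  I3 dispatched to ALU
t=13  I3 operands ready
t=14  I3 complete
t=15  R1←I3
t=16  I4 dispatched to ALU
t=17  I4 operands ready
t=18  I4 complete
t=19  R1←I4
t=20  I5 dispatched to FPADD
t=21  I5 operands ready
t=24  I5 complete
t=25  R1←I5
t=26  I6 dispatched to FPADD
t=27  I6 operands ready · I7 dispatched to FPMUL
t=28  I7 operands ready
t=30  I6 complete
t=31  R0←I6
t=33  I7 complete
t=34  R1←I7
t=35  I8 dispatched to FPMUL
t=36  I8 operands ready
t=41  I8 complete
t=42  R3←I8

cycle = 13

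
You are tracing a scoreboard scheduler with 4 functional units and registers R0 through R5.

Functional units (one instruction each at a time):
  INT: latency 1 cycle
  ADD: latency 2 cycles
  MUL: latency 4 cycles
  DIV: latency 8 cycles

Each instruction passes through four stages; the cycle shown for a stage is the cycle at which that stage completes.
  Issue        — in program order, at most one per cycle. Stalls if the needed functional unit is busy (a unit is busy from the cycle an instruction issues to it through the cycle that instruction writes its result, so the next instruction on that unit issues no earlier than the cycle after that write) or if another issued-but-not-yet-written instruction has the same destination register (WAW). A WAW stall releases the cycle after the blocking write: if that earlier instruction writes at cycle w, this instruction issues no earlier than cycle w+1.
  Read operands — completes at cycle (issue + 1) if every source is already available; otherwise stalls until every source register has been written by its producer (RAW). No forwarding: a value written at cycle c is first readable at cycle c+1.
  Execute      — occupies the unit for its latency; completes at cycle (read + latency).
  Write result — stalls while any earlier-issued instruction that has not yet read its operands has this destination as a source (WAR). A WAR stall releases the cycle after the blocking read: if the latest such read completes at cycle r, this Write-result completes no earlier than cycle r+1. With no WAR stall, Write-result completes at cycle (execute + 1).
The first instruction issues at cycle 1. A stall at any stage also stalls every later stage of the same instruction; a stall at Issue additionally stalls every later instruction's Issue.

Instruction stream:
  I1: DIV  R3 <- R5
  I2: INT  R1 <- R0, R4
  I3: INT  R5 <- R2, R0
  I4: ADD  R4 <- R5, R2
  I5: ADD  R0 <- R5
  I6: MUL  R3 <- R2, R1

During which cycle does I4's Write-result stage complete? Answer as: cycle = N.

c1: I1 dispatched to DIV
c2: I1 operands ready, I2 dispatched to INT
c3: I2 operands ready
c4: I2 complete
c5: R1←I2
c6: I3 dispatched to INT
c7: I3 operands ready, I4 dispatched to ADD
c8: I3 complete
c9: R5←I3
c10: I1 complete, I4 operands ready
c11: R3←I1
c12: I4 complete
c13: R4←I4
c14: I5 dispatched to ADD
c15: I5 operands ready, I6 dispatched to MUL
c16: I6 operands ready
c17: I5 complete
c18: R0←I5
c20: I6 complete
c21: R3←I6

cycle = 13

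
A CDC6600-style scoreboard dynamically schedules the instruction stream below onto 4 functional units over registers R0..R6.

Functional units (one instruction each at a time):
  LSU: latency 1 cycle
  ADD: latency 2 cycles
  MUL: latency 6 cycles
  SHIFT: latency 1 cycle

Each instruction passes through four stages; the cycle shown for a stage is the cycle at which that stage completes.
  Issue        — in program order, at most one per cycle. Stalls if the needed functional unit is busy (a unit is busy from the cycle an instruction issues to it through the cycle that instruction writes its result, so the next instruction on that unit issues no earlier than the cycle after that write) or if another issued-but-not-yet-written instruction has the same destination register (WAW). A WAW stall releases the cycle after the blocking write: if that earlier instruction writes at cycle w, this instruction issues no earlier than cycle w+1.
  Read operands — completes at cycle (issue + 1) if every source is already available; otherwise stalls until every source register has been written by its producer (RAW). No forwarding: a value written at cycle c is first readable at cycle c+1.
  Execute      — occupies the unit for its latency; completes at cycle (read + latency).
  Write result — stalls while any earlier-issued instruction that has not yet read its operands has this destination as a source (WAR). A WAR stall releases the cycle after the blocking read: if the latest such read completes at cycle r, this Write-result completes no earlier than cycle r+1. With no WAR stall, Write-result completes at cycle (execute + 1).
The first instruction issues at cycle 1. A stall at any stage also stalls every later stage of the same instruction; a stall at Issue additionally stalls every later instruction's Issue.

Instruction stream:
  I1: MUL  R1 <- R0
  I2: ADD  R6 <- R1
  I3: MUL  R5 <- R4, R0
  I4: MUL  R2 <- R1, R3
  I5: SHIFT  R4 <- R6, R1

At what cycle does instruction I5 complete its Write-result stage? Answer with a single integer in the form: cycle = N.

cycle = 23

I1  is:1  ro:2  ex:8  wr:9
I2  is:2  ro:10  ex:12  wr:13  — RAW R1: wait I1 write@9
I3  is:10  ro:11  ex:17  wr:18  — struct: MUL busy until I1 writes@9
I4  is:19  ro:20  ex:26  wr:27  — struct: MUL busy until I3 writes@18
I5  is:20  ro:21  ex:22  wr:23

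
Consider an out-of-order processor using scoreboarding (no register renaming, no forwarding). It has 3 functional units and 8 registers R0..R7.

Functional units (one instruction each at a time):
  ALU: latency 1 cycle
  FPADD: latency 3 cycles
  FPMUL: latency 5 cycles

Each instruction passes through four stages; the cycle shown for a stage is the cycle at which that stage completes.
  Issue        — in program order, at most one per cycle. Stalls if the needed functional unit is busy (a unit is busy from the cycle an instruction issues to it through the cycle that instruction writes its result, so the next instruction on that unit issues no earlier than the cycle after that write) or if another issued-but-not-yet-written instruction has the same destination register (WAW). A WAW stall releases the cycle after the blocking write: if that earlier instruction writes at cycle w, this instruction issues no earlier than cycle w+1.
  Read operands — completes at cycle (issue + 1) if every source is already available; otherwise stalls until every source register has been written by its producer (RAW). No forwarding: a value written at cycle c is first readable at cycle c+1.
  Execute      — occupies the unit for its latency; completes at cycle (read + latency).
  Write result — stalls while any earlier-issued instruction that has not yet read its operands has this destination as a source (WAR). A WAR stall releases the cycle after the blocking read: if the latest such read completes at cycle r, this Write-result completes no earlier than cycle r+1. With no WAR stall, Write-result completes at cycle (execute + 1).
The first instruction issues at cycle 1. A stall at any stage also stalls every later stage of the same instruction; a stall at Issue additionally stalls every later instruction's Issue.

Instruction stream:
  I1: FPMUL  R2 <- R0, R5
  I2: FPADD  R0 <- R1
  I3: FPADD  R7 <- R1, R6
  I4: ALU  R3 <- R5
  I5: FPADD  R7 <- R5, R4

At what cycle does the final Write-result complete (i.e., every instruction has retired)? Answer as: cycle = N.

1) issue 1, read 2, done 7, write 8
2) issue 2, read 3, done 6, write 7
3) issue 8, read 9, done 12, write 13  <struct: FPADD busy until I2 writes@7>
4) issue 9, read 10, done 11, write 12
5) issue 14, read 15, done 18, write 19  <struct: FPADD busy until I3 writes@13>

cycle = 19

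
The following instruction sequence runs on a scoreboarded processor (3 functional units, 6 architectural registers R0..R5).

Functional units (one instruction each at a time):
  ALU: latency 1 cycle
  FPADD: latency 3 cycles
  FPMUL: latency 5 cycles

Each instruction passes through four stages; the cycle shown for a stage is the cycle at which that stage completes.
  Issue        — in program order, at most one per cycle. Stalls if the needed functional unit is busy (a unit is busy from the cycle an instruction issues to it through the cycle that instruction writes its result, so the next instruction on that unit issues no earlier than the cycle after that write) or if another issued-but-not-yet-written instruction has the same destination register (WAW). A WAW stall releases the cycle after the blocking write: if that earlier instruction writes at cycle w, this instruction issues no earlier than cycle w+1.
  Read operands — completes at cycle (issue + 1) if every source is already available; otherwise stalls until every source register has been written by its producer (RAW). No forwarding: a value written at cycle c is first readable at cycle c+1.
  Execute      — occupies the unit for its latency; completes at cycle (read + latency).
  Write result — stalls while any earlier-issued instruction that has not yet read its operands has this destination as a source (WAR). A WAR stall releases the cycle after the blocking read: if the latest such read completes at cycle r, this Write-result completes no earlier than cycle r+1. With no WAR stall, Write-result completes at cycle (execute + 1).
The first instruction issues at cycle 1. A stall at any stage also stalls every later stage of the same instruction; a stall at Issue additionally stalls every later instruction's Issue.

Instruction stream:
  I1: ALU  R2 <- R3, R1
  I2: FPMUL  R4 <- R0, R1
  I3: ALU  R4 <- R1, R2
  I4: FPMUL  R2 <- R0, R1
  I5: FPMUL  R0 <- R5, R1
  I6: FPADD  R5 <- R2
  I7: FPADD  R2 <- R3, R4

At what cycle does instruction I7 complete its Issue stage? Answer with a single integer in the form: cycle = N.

cycle = 26

t=1  I1→ALU
t=2  I1 RO · I2→FPMUL
t=3  I1 EX · I2 RO
t=4  I1 WR R2
t=8  I2 EX
t=9  I2 WR R4
t=10  I3→ALU
t=11  I3 RO · I4→FPMUL
t=12  I3 EX · I4 RO
t=13  I3 WR R4
t=17  I4 EX
t=18  I4 WR R2
t=19  I5→FPMUL
t=20  I5 RO · I6→FPADD
t=21  I6 RO
t=24  I6 EX
t=25  I5 EX · I6 WR R5
t=26  I5 WR R0 · I7→FPADD
t=27  I7 RO
t=30  I7 EX
t=31  I7 WR R2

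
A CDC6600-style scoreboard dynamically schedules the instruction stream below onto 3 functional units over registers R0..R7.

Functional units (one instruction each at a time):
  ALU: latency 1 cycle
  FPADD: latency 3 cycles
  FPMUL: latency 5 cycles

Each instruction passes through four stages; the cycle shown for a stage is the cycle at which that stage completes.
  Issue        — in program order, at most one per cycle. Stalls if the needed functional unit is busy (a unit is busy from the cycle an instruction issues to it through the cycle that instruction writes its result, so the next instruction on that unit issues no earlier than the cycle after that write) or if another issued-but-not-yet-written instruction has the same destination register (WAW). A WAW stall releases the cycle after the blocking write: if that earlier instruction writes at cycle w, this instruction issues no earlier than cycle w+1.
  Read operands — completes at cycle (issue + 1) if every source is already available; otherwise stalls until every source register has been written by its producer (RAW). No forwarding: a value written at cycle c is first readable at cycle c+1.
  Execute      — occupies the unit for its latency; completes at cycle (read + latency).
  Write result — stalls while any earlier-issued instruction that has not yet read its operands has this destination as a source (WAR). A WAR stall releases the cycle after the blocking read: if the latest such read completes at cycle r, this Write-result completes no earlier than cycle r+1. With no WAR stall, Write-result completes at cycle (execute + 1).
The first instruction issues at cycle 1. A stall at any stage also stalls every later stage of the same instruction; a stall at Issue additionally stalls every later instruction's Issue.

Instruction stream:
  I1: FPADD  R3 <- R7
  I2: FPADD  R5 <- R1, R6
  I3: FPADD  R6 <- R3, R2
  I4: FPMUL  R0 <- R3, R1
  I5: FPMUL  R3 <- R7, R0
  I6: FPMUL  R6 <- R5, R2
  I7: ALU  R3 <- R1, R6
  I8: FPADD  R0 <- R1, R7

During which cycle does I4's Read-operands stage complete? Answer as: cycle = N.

I1  is:1  ro:2  ex:5  wr:6
I2  is:7  ro:8  ex:11  wr:12  — struct: FPADD busy until I1 writes@6
I3  is:13  ro:14  ex:17  wr:18  — struct: FPADD busy until I2 writes@12
I4  is:14  ro:15  ex:20  wr:21
I5  is:22  ro:23  ex:28  wr:29  — struct: FPMUL busy until I4 writes@21
I6  is:30  ro:31  ex:36  wr:37  — struct: FPMUL busy until I5 writes@29
I7  is:31  ro:38  ex:39  wr:40  — RAW R6: wait I6 write@37
I8  is:32  ro:33  ex:36  wr:37

cycle = 15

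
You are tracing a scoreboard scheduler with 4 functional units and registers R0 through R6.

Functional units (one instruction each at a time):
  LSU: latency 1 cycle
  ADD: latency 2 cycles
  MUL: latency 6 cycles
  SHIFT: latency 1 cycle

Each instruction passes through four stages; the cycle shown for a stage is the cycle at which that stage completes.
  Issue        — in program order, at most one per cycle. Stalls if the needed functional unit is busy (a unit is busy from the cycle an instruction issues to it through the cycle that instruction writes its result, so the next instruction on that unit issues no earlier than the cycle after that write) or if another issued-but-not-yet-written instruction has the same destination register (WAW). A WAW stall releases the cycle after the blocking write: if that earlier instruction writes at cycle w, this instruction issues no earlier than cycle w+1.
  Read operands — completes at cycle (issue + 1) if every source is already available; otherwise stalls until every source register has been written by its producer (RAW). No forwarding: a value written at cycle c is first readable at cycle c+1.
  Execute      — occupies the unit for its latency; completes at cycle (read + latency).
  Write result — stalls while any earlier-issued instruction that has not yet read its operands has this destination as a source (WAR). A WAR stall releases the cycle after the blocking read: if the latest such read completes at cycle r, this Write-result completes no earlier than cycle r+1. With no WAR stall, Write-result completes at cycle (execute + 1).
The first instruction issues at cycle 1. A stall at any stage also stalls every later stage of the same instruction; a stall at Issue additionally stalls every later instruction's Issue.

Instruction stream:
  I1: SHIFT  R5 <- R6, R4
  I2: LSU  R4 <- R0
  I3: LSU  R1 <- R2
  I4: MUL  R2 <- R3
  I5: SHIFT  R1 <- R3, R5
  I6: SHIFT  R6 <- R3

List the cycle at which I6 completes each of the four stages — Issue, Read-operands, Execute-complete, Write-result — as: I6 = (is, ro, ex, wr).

I1 -> (1, 2, 3, 4)
I2 -> (2, 3, 4, 5)
I3 -> (6, 7, 8, 9)  // struct: LSU busy until I2 writes@5
I4 -> (7, 8, 14, 15)
I5 -> (10, 11, 12, 13)  // WAW R1: wait I3 write@9
I6 -> (14, 15, 16, 17)  // struct: SHIFT busy until I5 writes@13

I6 = (14, 15, 16, 17)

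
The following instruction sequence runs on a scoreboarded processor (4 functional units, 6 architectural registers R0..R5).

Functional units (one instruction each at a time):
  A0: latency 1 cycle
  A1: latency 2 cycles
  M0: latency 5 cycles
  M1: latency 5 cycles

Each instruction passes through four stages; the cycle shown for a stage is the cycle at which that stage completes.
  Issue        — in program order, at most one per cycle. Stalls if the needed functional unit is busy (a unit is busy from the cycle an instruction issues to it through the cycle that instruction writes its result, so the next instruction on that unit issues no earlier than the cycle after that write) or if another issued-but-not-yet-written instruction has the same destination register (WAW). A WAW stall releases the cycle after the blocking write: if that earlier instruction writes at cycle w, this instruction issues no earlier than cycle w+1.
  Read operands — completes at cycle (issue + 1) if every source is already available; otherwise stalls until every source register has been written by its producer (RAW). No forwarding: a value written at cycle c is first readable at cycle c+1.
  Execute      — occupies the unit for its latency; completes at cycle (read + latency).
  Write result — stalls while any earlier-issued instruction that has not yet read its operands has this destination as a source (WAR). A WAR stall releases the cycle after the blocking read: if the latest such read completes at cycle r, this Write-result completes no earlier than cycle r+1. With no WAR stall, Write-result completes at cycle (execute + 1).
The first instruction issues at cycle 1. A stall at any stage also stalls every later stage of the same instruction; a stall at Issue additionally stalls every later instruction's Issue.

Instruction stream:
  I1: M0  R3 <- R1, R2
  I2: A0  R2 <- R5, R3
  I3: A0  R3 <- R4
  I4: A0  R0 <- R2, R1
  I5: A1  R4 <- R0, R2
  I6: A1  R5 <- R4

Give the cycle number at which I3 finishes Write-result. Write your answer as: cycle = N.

1) issue 1, read 2, done 7, write 8
2) issue 2, read 9, done 10, write 11  <RAW R3: wait I1 write@8>
3) issue 12, read 13, done 14, write 15  <struct: A0 busy until I2 writes@11>
4) issue 16, read 17, done 18, write 19  <struct: A0 busy until I3 writes@15>
5) issue 17, read 20, done 22, write 23  <RAW R0: wait I4 write@19>
6) issue 24, read 25, done 27, write 28  <struct: A1 busy until I5 writes@23>

cycle = 15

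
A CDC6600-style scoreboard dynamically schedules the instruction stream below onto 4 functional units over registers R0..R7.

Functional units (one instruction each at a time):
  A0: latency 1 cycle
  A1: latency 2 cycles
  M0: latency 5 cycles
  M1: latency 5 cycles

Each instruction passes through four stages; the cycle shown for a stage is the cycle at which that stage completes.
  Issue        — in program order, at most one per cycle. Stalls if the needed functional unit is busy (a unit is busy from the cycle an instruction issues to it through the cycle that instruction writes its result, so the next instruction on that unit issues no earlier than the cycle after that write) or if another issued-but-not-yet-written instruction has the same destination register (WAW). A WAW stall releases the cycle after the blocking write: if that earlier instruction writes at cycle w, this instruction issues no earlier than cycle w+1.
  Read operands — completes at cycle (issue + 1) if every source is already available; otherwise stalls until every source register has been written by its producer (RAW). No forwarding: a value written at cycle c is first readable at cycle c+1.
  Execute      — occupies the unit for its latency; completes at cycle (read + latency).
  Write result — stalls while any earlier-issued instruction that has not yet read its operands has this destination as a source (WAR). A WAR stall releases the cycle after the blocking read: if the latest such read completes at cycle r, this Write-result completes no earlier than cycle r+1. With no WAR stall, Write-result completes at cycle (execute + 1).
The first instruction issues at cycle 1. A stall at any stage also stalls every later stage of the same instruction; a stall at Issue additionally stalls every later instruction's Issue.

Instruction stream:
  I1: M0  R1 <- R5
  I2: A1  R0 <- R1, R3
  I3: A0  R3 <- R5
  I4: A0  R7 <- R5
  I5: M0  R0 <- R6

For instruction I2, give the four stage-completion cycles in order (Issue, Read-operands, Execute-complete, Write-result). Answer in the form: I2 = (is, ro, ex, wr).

I1: IS=1 RO=2 EX=7 WR=8
I2: IS=2 RO=9 EX=11 WR=12  [RAW R1: wait I1 write@8]
I3: IS=3 RO=4 EX=5 WR=10  [WAR R3: wait I2 read@9]
I4: IS=11 RO=12 EX=13 WR=14  [struct: A0 busy until I3 writes@10]
I5: IS=13 RO=14 EX=19 WR=20  [WAW R0: wait I2 write@12]

I2 = (2, 9, 11, 12)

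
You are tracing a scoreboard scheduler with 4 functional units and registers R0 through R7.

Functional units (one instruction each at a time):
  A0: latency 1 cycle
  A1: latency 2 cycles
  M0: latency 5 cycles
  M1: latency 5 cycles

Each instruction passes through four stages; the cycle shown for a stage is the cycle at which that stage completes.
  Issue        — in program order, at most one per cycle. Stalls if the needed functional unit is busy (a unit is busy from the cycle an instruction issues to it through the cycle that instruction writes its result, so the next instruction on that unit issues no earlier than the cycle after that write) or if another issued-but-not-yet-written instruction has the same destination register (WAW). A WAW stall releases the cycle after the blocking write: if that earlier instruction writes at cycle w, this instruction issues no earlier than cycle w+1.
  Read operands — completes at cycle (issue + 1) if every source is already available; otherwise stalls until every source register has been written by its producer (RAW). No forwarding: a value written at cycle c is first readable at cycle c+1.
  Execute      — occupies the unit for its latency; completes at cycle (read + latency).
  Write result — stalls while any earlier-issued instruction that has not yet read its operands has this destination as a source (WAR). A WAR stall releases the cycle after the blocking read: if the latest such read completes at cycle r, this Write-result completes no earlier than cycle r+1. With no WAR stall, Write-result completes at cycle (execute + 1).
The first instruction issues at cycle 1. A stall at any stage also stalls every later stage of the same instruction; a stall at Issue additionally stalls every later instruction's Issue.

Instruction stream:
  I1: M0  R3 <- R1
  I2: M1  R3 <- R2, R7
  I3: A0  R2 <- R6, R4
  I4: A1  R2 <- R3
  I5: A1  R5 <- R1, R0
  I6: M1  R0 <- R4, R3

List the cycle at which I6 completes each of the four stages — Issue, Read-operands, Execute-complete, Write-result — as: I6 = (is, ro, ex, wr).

I6 = (22, 23, 28, 29)

t=1  I1 dispatched to M0
t=2  I1 operands ready
t=7  I1 complete
t=8  R3←I1
t=9  I2 dispatched to M1
t=10  I2 operands ready; I3 dispatched to A0
t=11  I3 operands ready
t=12  I3 complete
t=13  R2←I3
t=14  I4 dispatched to A1
t=15  I2 complete
t=16  R3←I2
t=17  I4 operands ready
t=19  I4 complete
t=20  R2←I4
t=21  I5 dispatched to A1
t=22  I5 operands ready; I6 dispatched to M1
t=23  I6 operands ready
t=24  I5 complete
t=25  R5←I5
t=28  I6 complete
t=29  R0←I6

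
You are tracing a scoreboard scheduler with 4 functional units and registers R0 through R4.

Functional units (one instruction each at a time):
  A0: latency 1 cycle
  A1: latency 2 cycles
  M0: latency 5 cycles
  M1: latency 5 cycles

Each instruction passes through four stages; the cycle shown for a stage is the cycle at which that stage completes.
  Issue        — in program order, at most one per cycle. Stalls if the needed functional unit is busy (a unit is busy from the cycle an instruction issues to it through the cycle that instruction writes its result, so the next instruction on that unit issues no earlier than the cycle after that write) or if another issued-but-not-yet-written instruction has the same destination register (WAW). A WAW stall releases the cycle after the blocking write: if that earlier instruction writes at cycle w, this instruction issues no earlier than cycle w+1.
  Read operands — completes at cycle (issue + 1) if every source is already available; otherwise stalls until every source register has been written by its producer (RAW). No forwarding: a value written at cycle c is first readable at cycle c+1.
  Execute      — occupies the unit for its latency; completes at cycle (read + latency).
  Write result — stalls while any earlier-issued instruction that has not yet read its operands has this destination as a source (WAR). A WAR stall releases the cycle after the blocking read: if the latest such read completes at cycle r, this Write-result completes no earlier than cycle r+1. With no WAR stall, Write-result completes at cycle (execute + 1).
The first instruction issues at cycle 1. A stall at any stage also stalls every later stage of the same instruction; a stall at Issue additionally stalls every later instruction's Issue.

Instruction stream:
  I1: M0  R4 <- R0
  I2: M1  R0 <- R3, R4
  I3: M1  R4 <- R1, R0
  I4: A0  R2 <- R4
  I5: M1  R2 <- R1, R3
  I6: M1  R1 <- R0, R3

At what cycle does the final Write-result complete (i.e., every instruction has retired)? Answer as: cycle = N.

cycle 1: I1→M0
cycle 2: I1 RO, I2→M1
cycle 7: I1 EX
cycle 8: I1 WR R4
cycle 9: I2 RO
cycle 14: I2 EX
cycle 15: I2 WR R0
cycle 16: I3→M1
cycle 17: I3 RO, I4→A0
cycle 22: I3 EX
cycle 23: I3 WR R4
cycle 24: I4 RO
cycle 25: I4 EX
cycle 26: I4 WR R2
cycle 27: I5→M1
cycle 28: I5 RO
cycle 33: I5 EX
cycle 34: I5 WR R2
cycle 35: I6→M1
cycle 36: I6 RO
cycle 41: I6 EX
cycle 42: I6 WR R1

cycle = 42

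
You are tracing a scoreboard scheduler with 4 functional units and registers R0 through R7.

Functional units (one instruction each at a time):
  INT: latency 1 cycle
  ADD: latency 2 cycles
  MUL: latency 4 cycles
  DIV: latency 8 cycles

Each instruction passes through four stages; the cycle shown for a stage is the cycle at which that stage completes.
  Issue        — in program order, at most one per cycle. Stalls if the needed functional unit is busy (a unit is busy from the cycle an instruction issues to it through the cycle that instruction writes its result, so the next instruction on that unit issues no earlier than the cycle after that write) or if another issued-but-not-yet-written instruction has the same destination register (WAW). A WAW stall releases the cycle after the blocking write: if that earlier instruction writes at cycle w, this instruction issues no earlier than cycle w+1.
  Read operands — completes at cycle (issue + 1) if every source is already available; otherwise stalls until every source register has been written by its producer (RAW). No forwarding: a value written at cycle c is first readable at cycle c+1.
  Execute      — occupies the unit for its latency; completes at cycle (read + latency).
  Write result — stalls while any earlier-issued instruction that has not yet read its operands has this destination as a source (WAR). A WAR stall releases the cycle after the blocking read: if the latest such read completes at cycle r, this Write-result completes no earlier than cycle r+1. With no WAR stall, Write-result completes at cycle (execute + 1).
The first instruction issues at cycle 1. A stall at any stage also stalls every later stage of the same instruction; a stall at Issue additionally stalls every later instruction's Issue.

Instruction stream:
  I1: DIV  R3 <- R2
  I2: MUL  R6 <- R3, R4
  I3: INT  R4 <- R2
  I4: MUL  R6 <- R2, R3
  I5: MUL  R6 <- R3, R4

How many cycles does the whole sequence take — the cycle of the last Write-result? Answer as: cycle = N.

cycle = 31

c1: I1 dispatched to DIV
c2: I1 operands ready · I2 dispatched to MUL
c3: I3 dispatched to INT
c4: I3 operands ready
c5: I3 complete
c10: I1 complete
c11: R3←I1
c12: I2 operands ready
c13: R4←I3
c16: I2 complete
c17: R6←I2
c18: I4 dispatched to MUL
c19: I4 operands ready
c23: I4 complete
c24: R6←I4
c25: I5 dispatched to MUL
c26: I5 operands ready
c30: I5 complete
c31: R6←I5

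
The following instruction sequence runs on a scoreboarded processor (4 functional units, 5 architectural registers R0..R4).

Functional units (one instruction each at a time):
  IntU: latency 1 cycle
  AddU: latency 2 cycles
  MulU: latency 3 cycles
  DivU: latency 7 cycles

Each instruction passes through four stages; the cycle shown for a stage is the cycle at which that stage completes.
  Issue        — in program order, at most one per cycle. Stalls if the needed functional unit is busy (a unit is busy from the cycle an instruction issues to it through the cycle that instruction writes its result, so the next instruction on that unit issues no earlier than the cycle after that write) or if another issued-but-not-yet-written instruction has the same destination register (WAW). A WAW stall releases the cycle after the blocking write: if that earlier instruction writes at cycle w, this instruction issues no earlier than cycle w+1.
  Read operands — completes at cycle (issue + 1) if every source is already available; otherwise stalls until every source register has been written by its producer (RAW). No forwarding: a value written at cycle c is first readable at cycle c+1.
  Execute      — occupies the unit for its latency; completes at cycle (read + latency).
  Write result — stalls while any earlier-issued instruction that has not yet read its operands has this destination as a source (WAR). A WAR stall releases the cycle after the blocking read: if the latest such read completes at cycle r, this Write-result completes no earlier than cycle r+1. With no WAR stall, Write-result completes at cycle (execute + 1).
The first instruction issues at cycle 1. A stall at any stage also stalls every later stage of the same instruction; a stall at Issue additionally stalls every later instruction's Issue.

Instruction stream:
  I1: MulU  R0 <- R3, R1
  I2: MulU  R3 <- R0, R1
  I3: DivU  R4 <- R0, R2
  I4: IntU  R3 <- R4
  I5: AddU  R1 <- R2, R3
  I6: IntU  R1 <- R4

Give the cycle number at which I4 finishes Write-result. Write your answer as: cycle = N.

cycle = 20

I1  is:1  ro:2  ex:5  wr:6
I2  is:7  ro:8  ex:11  wr:12  — struct: MulU busy until I1 writes@6
I3  is:8  ro:9  ex:16  wr:17
I4  is:13  ro:18  ex:19  wr:20  — WAW R3: wait I2 write@12, RAW R4: wait I3 write@17
I5  is:14  ro:21  ex:23  wr:24  — RAW R3: wait I4 write@20
I6  is:25  ro:26  ex:27  wr:28  — WAW R1: wait I5 write@24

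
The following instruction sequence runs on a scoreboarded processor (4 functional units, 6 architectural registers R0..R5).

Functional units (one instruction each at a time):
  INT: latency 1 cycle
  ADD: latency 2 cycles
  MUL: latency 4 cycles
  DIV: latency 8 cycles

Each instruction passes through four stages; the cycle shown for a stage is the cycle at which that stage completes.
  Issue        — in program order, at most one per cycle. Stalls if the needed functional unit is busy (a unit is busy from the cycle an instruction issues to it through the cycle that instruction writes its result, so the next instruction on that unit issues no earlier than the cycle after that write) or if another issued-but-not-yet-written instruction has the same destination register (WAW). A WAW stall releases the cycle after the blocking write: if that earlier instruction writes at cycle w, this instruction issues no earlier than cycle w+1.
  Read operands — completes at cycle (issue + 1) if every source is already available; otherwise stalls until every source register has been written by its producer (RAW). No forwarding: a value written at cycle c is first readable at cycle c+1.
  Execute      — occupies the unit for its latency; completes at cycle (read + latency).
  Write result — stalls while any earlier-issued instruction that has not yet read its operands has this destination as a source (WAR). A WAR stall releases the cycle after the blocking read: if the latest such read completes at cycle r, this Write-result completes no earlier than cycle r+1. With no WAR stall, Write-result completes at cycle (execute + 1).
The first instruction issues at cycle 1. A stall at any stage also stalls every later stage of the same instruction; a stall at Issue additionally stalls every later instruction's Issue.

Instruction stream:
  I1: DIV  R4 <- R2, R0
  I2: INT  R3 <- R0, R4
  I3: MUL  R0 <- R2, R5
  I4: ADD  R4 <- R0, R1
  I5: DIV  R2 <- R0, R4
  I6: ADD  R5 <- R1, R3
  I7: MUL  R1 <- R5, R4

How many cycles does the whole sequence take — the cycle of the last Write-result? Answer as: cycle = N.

cycle = 28

t=1  I1→DIV
t=2  I1 RO | I2→INT
t=3  I3→MUL
t=4  I3 RO
t=8  I3 EX
t=10  I1 EX
t=11  I1 WR R4
t=12  I2 RO | I4→ADD
t=13  I2 EX | I3 WR R0 | I5→DIV
t=14  I2 WR R3 | I4 RO
t=16  I4 EX
t=17  I4 WR R4
t=18  I5 RO | I6→ADD
t=19  I6 RO | I7→MUL
t=21  I6 EX
t=22  I6 WR R5
t=23  I7 RO
t=26  I5 EX
t=27  I5 WR R2 | I7 EX
t=28  I7 WR R1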